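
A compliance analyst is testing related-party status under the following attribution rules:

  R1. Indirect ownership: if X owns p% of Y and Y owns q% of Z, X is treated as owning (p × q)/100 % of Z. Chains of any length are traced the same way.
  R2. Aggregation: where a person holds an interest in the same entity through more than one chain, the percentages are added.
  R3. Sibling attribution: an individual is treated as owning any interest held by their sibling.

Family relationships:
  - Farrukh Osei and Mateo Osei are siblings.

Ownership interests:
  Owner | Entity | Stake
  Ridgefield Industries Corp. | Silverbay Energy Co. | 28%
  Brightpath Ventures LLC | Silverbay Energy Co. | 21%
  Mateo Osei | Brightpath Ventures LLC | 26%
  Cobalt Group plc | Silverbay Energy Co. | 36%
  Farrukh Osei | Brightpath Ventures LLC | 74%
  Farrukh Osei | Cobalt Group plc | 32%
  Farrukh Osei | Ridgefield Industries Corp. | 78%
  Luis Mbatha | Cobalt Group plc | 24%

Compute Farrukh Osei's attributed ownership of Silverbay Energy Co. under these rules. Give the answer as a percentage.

54.36%

By sibling attribution (R3), Farrukh Osei is treated as also owning Mateo Osei's interest in Brightpath Ventures LLC, giving 74% + 26% = 100%.
Chain via Ridgefield Industries Corp. (R1): 78% × 28% = 21.84% of Silverbay Energy Co.
Chain via Brightpath Ventures LLC (R1): 100% × 21% = 21% of Silverbay Energy Co.
Chain via Cobalt Group plc (R1): 32% × 36% = 11.52% of Silverbay Energy Co.
Aggregating (R2): 21.84% + 21% + 11.52% = 54.36%.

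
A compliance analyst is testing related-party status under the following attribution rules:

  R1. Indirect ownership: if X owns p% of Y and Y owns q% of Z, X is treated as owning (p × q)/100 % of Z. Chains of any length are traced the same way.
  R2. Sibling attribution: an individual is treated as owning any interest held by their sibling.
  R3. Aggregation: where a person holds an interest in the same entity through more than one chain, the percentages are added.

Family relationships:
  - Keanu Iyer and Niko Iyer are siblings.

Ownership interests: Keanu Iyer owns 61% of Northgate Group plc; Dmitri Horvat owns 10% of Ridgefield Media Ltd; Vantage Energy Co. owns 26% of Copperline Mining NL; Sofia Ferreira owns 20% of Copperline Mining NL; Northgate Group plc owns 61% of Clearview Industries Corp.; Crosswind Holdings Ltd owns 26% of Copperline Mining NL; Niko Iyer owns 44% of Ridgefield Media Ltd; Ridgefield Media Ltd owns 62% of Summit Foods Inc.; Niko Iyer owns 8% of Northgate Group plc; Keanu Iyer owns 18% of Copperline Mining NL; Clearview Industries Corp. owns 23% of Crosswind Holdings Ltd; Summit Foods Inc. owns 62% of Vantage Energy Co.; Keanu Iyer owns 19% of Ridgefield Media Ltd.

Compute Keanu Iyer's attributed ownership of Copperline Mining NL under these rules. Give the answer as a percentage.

26.813454%

By sibling attribution (R2), Keanu Iyer is treated as also owning Niko Iyer's interest in Northgate Group plc, giving 61% + 8% = 69%.
By sibling attribution (R2), Keanu Iyer is treated as also owning Niko Iyer's interest in Ridgefield Media Ltd, giving 19% + 44% = 63%.
Chain via Northgate Group plc → Clearview Industries Corp. → Crosswind Holdings Ltd (R1): 69% × 61% × 23% × 26% = 2.516982% of Copperline Mining NL.
Chain via Ridgefield Media Ltd → Summit Foods Inc. → Vantage Energy Co. (R1): 63% × 62% × 62% × 26% = 6.296472% of Copperline Mining NL.
Direct interest in Copperline Mining NL: 18%.
Aggregating (R3): 2.516982% + 6.296472% + 18% = 26.813454%.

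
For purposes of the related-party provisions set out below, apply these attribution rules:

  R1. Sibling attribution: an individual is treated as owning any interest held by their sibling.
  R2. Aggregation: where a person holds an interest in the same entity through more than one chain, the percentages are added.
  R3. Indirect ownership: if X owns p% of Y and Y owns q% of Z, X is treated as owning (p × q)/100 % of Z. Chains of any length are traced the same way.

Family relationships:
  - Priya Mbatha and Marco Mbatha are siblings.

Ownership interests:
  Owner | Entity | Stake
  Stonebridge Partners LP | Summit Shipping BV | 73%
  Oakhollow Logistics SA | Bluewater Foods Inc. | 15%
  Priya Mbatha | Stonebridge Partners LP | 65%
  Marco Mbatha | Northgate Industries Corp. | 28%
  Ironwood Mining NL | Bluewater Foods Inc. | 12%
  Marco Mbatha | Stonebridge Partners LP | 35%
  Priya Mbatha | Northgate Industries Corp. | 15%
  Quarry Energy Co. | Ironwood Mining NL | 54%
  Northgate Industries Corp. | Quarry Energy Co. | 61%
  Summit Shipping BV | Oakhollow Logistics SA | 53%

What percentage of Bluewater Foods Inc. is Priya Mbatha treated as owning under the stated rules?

By sibling attribution (R1), Priya Mbatha is treated as also owning Marco Mbatha's interest in Northgate Industries Corp, giving 15% + 28% = 43%.
By sibling attribution (R1), Priya Mbatha is treated as also owning Marco Mbatha's interest in Stonebridge Partners LP, giving 65% + 35% = 100%.
Chain via Northgate Industries Corp. → Quarry Energy Co. → Ironwood Mining NL (R3): 43% × 61% × 54% × 12% = 1.699704% of Bluewater Foods Inc.
Chain via Stonebridge Partners LP → Summit Shipping BV → Oakhollow Logistics SA (R3): 100% × 73% × 53% × 15% = 5.8035% of Bluewater Foods Inc.
Aggregating (R2): 1.699704% + 5.8035% = 7.503204%.

7.503204%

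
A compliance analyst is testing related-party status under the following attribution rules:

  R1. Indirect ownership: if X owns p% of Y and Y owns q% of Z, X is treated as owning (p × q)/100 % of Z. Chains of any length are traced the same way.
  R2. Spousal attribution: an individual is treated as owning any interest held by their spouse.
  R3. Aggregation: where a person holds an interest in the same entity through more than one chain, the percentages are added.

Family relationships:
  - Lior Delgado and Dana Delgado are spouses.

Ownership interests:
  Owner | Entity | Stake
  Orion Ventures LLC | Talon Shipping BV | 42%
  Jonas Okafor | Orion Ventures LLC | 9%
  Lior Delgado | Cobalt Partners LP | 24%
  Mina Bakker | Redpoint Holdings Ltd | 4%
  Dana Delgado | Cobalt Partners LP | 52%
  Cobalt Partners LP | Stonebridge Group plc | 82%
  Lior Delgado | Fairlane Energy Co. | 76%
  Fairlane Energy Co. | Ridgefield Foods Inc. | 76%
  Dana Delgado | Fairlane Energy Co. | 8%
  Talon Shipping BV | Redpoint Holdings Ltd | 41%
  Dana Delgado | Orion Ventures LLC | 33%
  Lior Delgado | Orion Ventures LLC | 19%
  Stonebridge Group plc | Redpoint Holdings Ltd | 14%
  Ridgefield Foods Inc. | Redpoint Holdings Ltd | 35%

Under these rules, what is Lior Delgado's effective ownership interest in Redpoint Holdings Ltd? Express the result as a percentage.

By spousal attribution (R2), Lior Delgado is treated as also owning Dana Delgado's interest in Fairlane Energy Co, giving 76% + 8% = 84%.
By spousal attribution (R2), Lior Delgado is treated as also owning Dana Delgado's interest in Cobalt Partners LP, giving 24% + 52% = 76%.
By spousal attribution (R2), Lior Delgado is treated as also owning Dana Delgado's interest in Orion Ventures LLC, giving 19% + 33% = 52%.
Chain via Fairlane Energy Co. → Ridgefield Foods Inc. (R1): 84% × 76% × 35% = 22.344% of Redpoint Holdings Ltd.
Chain via Cobalt Partners LP → Stonebridge Group plc (R1): 76% × 82% × 14% = 8.7248% of Redpoint Holdings Ltd.
Chain via Orion Ventures LLC → Talon Shipping BV (R1): 52% × 42% × 41% = 8.9544% of Redpoint Holdings Ltd.
Aggregating (R3): 22.344% + 8.7248% + 8.9544% = 40.0232%.

40.0232%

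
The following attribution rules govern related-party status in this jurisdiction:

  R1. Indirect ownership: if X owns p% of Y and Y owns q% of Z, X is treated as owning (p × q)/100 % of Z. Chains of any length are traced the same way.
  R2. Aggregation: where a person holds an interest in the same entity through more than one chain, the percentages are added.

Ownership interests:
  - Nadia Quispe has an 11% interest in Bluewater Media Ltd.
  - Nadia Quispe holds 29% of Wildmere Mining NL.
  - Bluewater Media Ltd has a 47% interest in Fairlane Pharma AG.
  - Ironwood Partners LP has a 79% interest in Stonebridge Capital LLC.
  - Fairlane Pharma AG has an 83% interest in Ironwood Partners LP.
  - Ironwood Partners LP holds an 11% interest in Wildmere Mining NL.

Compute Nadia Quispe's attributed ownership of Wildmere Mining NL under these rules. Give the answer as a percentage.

29.472021%

Chain via Bluewater Media Ltd → Fairlane Pharma AG → Ironwood Partners LP (R1): 11% × 47% × 83% × 11% = 0.472021% of Wildmere Mining NL.
Direct interest in Wildmere Mining NL: 29%.
Aggregating (R2): 0.472021% + 29% = 29.472021%.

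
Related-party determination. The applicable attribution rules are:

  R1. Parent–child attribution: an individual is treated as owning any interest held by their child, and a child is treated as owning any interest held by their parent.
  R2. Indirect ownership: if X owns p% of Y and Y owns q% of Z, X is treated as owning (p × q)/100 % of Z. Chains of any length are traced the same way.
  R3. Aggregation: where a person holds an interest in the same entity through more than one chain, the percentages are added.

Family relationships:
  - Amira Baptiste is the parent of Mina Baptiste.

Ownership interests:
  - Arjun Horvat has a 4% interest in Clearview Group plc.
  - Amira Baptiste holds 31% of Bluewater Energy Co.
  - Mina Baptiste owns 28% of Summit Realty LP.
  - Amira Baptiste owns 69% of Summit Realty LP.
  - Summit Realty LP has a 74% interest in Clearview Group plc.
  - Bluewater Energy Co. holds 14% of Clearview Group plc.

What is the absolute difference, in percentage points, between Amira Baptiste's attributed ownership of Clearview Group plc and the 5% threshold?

By parent–child attribution (R1), Amira Baptiste is treated as also owning Mina Baptiste's interest in Summit Realty LP, giving 69% + 28% = 97%.
Chain via Bluewater Energy Co. (R2): 31% × 14% = 4.34% of Clearview Group plc.
Chain via Summit Realty LP (R2): 97% × 74% = 71.78% of Clearview Group plc.
Aggregating (R3): 4.34% + 71.78% = 76.12%.
76.12% exceeds the 5% threshold by 71.12 percentage points.

71.12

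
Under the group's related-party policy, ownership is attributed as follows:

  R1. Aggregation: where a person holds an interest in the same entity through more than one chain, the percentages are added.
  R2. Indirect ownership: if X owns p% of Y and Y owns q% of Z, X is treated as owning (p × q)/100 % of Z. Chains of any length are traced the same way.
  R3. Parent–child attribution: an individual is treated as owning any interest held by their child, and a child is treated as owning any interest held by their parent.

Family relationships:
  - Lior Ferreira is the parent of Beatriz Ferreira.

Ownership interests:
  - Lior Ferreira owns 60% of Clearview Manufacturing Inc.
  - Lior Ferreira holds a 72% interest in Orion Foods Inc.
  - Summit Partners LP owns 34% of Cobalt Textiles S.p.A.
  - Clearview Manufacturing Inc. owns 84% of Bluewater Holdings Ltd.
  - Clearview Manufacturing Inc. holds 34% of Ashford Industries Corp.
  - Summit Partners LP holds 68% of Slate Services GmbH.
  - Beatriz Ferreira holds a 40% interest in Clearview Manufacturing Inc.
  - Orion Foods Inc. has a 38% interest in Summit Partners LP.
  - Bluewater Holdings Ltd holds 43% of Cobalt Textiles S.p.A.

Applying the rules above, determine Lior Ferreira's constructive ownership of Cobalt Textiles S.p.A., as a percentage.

45.4224%

By parent–child attribution (R3), Lior Ferreira is treated as also owning Beatriz Ferreira's interest in Clearview Manufacturing Inc, giving 60% + 40% = 100%.
Chain via Clearview Manufacturing Inc. → Bluewater Holdings Ltd (R2): 100% × 84% × 43% = 36.12% of Cobalt Textiles S.p.A.
Chain via Orion Foods Inc. → Summit Partners LP (R2): 72% × 38% × 34% = 9.3024% of Cobalt Textiles S.p.A.
Aggregating (R1): 36.12% + 9.3024% = 45.4224%.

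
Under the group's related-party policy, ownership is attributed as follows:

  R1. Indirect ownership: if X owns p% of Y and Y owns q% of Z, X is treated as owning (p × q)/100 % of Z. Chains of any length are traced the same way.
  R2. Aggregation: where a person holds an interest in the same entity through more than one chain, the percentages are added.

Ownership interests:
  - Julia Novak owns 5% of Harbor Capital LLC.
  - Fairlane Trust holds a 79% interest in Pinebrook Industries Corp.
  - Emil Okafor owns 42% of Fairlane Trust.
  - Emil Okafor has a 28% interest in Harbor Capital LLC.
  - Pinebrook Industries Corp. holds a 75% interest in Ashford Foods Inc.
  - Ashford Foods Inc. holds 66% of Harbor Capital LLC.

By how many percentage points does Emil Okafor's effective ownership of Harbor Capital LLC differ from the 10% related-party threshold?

34.4241

Chain via Fairlane Trust → Pinebrook Industries Corp. → Ashford Foods Inc. (R1): 42% × 79% × 75% × 66% = 16.4241% of Harbor Capital LLC.
Direct interest in Harbor Capital LLC: 28%.
Aggregating (R2): 16.4241% + 28% = 44.4241%.
44.4241% exceeds the 10% threshold by 34.4241 percentage points.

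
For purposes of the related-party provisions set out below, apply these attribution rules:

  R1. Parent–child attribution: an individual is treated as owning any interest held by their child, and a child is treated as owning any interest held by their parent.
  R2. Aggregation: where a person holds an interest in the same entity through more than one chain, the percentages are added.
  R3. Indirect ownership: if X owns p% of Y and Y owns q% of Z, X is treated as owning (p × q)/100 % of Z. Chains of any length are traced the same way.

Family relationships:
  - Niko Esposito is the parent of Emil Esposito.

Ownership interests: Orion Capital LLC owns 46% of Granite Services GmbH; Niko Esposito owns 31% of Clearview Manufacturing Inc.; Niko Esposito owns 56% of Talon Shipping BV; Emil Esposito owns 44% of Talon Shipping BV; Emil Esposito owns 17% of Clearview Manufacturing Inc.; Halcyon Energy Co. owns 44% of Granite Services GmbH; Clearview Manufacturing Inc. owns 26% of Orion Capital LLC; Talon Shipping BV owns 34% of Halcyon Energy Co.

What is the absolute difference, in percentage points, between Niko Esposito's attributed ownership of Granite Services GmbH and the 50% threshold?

By parent–child attribution (R1), Niko Esposito is treated as also owning Emil Esposito's interest in Talon Shipping BV, giving 56% + 44% = 100%.
By parent–child attribution (R1), Niko Esposito is treated as also owning Emil Esposito's interest in Clearview Manufacturing Inc, giving 31% + 17% = 48%.
Chain via Talon Shipping BV → Halcyon Energy Co. (R3): 100% × 34% × 44% = 14.96% of Granite Services GmbH.
Chain via Clearview Manufacturing Inc. → Orion Capital LLC (R3): 48% × 26% × 46% = 5.7408% of Granite Services GmbH.
Aggregating (R2): 14.96% + 5.7408% = 20.7008%.
20.7008% falls short of the 50% threshold by 29.2992 percentage points.

29.2992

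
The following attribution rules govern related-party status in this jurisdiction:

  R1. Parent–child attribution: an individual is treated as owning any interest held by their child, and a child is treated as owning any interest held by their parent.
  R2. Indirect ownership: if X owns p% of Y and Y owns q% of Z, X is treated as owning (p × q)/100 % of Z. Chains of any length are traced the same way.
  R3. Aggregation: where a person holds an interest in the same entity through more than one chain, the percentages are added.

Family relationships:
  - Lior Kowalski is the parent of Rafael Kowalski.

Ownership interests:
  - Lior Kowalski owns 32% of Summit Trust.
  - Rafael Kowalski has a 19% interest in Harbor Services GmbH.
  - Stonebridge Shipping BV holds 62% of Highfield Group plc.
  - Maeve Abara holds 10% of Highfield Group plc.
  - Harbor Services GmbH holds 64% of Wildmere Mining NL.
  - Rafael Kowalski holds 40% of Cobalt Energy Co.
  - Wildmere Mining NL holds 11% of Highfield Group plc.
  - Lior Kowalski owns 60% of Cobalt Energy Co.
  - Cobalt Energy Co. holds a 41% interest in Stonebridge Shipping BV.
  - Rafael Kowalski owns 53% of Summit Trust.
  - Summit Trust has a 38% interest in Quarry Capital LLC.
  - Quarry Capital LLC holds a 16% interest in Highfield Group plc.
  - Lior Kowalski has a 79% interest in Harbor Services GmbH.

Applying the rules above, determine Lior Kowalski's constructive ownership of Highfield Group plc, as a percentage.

37.4872%

By parent–child attribution (R1), Lior Kowalski is treated as also owning Rafael Kowalski's interest in Cobalt Energy Co, giving 60% + 40% = 100%.
By parent–child attribution (R1), Lior Kowalski is treated as also owning Rafael Kowalski's interest in Summit Trust, giving 32% + 53% = 85%.
By parent–child attribution (R1), Lior Kowalski is treated as also owning Rafael Kowalski's interest in Harbor Services GmbH, giving 79% + 19% = 98%.
Chain via Cobalt Energy Co. → Stonebridge Shipping BV (R2): 100% × 41% × 62% = 25.42% of Highfield Group plc.
Chain via Summit Trust → Quarry Capital LLC (R2): 85% × 38% × 16% = 5.168% of Highfield Group plc.
Chain via Harbor Services GmbH → Wildmere Mining NL (R2): 98% × 64% × 11% = 6.8992% of Highfield Group plc.
Aggregating (R3): 25.42% + 5.168% + 6.8992% = 37.4872%.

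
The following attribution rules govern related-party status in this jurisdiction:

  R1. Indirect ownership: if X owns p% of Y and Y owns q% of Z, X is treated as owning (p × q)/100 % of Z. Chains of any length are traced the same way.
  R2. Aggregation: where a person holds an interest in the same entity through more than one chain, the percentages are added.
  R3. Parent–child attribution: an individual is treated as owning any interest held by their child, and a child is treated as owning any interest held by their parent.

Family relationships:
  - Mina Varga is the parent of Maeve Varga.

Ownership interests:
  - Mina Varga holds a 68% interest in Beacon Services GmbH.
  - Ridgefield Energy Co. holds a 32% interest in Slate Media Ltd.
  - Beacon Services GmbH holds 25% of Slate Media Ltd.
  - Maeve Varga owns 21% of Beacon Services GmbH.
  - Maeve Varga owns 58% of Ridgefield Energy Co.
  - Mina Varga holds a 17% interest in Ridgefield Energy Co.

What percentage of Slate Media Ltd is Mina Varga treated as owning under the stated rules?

46.25%

By parent–child attribution (R3), Mina Varga is treated as also owning Maeve Varga's interest in Beacon Services GmbH, giving 68% + 21% = 89%.
By parent–child attribution (R3), Mina Varga is treated as also owning Maeve Varga's interest in Ridgefield Energy Co, giving 17% + 58% = 75%.
Chain via Beacon Services GmbH (R1): 89% × 25% = 22.25% of Slate Media Ltd.
Chain via Ridgefield Energy Co. (R1): 75% × 32% = 24% of Slate Media Ltd.
Aggregating (R2): 22.25% + 24% = 46.25%.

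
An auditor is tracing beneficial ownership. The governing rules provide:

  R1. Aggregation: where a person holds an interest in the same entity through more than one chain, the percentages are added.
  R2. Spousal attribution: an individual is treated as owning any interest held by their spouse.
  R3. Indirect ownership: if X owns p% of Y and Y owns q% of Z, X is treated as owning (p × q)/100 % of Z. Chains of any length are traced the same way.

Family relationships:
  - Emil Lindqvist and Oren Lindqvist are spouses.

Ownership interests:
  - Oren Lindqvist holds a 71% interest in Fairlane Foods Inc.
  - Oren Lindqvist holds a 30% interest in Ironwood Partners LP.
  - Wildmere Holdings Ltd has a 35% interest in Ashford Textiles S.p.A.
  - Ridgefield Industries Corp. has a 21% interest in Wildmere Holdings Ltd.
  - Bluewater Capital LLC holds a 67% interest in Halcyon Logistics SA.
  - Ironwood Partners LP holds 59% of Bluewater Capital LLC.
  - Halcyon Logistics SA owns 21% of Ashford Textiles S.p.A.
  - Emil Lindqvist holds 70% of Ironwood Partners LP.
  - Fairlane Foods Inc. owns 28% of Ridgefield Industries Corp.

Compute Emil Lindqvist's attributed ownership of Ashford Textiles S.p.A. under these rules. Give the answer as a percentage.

By spousal attribution (R2), Emil Lindqvist is treated as also owning Oren Lindqvist's interest in Ironwood Partners LP, giving 70% + 30% = 100%.
By spousal attribution (R2), Emil Lindqvist is treated as owning Oren Lindqvist's 71% interest in Fairlane Foods Inc.
Chain via Ironwood Partners LP → Bluewater Capital LLC → Halcyon Logistics SA (R3): 100% × 59% × 67% × 21% = 8.3013% of Ashford Textiles S.p.A.
Chain via Fairlane Foods Inc. → Ridgefield Industries Corp. → Wildmere Holdings Ltd (R3): 71% × 28% × 21% × 35% = 1.46118% of Ashford Textiles S.p.A.
Aggregating (R1): 8.3013% + 1.46118% = 9.76248%.

9.76248%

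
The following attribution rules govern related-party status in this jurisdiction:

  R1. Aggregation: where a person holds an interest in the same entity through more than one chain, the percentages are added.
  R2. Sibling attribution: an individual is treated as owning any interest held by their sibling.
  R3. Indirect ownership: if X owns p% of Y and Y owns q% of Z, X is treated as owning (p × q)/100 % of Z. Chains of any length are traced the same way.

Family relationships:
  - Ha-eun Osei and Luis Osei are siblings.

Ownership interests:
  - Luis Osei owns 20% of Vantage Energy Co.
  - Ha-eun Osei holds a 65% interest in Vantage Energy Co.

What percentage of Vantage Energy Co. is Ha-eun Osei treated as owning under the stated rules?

By sibling attribution (R2), Ha-eun Osei is treated as also owning Luis Osei's interest in Vantage Energy Co, giving 65% + 20% = 85%.
Direct interest in Vantage Energy Co: 85%.

85%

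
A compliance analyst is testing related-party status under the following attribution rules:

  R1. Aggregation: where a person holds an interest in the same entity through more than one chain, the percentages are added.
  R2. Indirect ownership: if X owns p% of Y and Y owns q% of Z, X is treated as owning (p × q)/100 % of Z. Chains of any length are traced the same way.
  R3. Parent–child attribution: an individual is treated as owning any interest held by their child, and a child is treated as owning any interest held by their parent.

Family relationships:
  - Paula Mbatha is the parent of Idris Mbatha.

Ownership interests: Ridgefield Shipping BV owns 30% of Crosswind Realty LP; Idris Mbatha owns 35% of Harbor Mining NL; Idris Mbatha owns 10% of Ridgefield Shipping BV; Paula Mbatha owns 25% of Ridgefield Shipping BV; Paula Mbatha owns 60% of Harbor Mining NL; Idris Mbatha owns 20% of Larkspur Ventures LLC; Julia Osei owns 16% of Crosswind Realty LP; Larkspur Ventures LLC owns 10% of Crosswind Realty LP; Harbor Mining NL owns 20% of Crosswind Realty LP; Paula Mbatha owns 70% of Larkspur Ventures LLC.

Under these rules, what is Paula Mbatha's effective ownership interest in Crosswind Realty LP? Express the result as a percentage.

By parent–child attribution (R3), Paula Mbatha is treated as also owning Idris Mbatha's interest in Larkspur Ventures LLC, giving 70% + 20% = 90%.
By parent–child attribution (R3), Paula Mbatha is treated as also owning Idris Mbatha's interest in Harbor Mining NL, giving 60% + 35% = 95%.
By parent–child attribution (R3), Paula Mbatha is treated as also owning Idris Mbatha's interest in Ridgefield Shipping BV, giving 25% + 10% = 35%.
Chain via Larkspur Ventures LLC (R2): 90% × 10% = 9% of Crosswind Realty LP.
Chain via Harbor Mining NL (R2): 95% × 20% = 19% of Crosswind Realty LP.
Chain via Ridgefield Shipping BV (R2): 35% × 30% = 10.5% of Crosswind Realty LP.
Aggregating (R1): 9% + 19% + 10.5% = 38.5%.

38.5%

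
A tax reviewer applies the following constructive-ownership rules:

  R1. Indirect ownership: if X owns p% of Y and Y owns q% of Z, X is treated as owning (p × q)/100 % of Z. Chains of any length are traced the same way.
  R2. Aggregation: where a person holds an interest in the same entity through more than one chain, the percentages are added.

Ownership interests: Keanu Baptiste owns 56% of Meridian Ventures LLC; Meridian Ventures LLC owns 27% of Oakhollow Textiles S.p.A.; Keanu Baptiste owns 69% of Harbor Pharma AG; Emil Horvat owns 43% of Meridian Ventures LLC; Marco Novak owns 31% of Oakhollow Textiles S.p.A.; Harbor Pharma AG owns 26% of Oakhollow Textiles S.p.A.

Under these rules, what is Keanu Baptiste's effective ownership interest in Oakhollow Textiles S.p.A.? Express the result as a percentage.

Chain via Meridian Ventures LLC (R1): 56% × 27% = 15.12% of Oakhollow Textiles S.p.A.
Chain via Harbor Pharma AG (R1): 69% × 26% = 17.94% of Oakhollow Textiles S.p.A.
Aggregating (R2): 15.12% + 17.94% = 33.06%.

33.06%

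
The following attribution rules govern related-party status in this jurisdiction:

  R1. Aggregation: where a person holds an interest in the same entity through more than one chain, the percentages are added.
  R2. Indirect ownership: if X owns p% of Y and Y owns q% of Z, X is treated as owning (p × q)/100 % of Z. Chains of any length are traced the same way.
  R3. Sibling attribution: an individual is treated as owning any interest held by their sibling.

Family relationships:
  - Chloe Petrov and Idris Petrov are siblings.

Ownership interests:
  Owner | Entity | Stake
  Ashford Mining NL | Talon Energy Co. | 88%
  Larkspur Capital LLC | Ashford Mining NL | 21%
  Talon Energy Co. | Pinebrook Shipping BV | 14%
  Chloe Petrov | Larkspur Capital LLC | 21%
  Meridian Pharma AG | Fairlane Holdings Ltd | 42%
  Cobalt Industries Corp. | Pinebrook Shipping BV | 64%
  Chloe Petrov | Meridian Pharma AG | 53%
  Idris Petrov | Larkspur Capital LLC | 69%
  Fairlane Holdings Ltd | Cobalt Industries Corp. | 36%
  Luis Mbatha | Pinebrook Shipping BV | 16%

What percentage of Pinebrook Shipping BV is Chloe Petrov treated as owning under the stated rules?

By sibling attribution (R3), Chloe Petrov is treated as also owning Idris Petrov's interest in Larkspur Capital LLC, giving 21% + 69% = 90%.
Chain via Meridian Pharma AG → Fairlane Holdings Ltd → Cobalt Industries Corp. (R2): 53% × 42% × 36% × 64% = 5.128704% of Pinebrook Shipping BV.
Chain via Larkspur Capital LLC → Ashford Mining NL → Talon Energy Co. (R2): 90% × 21% × 88% × 14% = 2.32848% of Pinebrook Shipping BV.
Aggregating (R1): 5.128704% + 2.32848% = 7.457184%.

7.457184%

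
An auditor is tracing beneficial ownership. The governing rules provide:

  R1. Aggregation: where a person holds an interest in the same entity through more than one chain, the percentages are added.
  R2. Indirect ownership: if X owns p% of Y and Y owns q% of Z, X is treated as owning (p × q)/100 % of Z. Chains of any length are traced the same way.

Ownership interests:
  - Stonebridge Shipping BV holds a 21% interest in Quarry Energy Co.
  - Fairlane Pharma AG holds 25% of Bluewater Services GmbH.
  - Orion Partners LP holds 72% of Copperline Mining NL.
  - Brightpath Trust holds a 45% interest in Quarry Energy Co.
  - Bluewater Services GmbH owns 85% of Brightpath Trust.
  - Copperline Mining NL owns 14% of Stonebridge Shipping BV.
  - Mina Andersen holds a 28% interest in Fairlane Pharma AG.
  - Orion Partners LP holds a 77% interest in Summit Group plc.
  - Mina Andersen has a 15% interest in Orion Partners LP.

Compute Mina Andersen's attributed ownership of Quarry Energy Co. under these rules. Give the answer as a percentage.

Chain via Fairlane Pharma AG → Bluewater Services GmbH → Brightpath Trust (R2): 28% × 25% × 85% × 45% = 2.6775% of Quarry Energy Co.
Chain via Orion Partners LP → Copperline Mining NL → Stonebridge Shipping BV (R2): 15% × 72% × 14% × 21% = 0.31752% of Quarry Energy Co.
Aggregating (R1): 2.6775% + 0.31752% = 2.99502%.

2.99502%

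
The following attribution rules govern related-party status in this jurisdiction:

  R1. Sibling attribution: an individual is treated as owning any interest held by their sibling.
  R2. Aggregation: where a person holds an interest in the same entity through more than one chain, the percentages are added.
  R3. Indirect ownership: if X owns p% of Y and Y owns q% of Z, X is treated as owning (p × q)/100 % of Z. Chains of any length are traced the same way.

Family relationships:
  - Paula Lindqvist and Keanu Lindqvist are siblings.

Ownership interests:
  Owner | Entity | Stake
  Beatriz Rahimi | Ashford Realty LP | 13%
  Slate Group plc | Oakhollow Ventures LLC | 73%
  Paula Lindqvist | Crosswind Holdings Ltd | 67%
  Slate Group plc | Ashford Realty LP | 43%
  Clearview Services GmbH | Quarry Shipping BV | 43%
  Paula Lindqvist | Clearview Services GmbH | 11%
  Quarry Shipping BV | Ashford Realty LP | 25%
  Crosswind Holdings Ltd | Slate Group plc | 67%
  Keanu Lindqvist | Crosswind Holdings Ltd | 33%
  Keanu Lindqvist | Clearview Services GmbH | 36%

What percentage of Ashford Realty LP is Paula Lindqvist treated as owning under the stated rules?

By sibling attribution (R1), Paula Lindqvist is treated as also owning Keanu Lindqvist's interest in Crosswind Holdings Ltd, giving 67% + 33% = 100%.
By sibling attribution (R1), Paula Lindqvist is treated as also owning Keanu Lindqvist's interest in Clearview Services GmbH, giving 11% + 36% = 47%.
Chain via Crosswind Holdings Ltd → Slate Group plc (R3): 100% × 67% × 43% = 28.81% of Ashford Realty LP.
Chain via Clearview Services GmbH → Quarry Shipping BV (R3): 47% × 43% × 25% = 5.0525% of Ashford Realty LP.
Aggregating (R2): 28.81% + 5.0525% = 33.8625%.

33.8625%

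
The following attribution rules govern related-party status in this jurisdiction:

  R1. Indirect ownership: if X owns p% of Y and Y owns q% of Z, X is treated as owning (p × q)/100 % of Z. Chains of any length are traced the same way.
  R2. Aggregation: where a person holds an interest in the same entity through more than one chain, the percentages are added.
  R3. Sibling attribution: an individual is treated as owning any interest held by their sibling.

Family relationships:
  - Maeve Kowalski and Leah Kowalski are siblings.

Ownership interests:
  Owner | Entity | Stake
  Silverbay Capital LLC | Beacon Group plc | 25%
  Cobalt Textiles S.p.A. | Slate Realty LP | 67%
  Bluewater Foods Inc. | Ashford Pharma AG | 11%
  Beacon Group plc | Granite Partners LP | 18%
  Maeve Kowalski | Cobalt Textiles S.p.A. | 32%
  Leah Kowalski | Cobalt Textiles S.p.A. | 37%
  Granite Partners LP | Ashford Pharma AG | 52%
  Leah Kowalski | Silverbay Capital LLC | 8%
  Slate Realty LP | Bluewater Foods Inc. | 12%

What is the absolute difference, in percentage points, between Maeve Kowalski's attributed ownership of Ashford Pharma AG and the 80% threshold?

By sibling attribution (R3), Maeve Kowalski is treated as also owning Leah Kowalski's interest in Cobalt Textiles S.p.A, giving 32% + 37% = 69%.
By sibling attribution (R3), Maeve Kowalski is treated as owning Leah Kowalski's 8% interest in Silverbay Capital LLC.
Chain via Cobalt Textiles S.p.A. → Slate Realty LP → Bluewater Foods Inc. (R1): 69% × 67% × 12% × 11% = 0.610236% of Ashford Pharma AG.
Chain via Silverbay Capital LLC → Beacon Group plc → Granite Partners LP (R1): 8% × 25% × 18% × 52% = 0.1872% of Ashford Pharma AG.
Aggregating (R2): 0.610236% + 0.1872% = 0.797436%.
0.797436% falls short of the 80% threshold by 79.202564 percentage points.

79.202564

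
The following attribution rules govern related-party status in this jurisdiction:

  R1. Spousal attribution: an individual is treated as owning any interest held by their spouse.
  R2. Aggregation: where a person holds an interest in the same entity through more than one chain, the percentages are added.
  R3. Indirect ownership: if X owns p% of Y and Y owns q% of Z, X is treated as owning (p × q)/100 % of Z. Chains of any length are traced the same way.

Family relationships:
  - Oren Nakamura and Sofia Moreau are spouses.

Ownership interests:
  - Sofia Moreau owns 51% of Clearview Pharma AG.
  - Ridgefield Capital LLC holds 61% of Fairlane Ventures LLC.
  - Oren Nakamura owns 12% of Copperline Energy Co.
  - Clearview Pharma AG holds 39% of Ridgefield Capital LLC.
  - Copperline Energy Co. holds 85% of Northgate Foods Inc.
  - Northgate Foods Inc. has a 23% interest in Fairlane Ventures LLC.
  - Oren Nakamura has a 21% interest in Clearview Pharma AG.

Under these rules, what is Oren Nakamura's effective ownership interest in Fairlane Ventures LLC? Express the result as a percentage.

By spousal attribution (R1), Oren Nakamura is treated as also owning Sofia Moreau's interest in Clearview Pharma AG, giving 21% + 51% = 72%.
Chain via Clearview Pharma AG → Ridgefield Capital LLC (R3): 72% × 39% × 61% = 17.1288% of Fairlane Ventures LLC.
Chain via Copperline Energy Co. → Northgate Foods Inc. (R3): 12% × 85% × 23% = 2.346% of Fairlane Ventures LLC.
Aggregating (R2): 17.1288% + 2.346% = 19.4748%.

19.4748%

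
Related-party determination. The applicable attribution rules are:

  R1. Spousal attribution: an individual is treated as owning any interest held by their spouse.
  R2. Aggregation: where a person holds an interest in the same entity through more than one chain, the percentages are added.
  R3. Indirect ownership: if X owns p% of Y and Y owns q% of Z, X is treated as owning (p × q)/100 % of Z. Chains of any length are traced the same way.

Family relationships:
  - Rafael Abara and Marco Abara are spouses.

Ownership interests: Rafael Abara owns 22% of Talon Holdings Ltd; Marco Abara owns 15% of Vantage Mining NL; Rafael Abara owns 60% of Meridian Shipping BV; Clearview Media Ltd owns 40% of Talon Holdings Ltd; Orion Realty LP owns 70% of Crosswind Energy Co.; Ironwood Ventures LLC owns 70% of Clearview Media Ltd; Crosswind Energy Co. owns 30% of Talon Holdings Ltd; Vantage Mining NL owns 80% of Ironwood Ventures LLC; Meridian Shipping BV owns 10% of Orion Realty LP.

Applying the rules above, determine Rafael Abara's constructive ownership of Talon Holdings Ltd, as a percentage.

26.62%

By spousal attribution (R1), Rafael Abara is treated as owning Marco Abara's 15% interest in Vantage Mining NL.
Chain via Meridian Shipping BV → Orion Realty LP → Crosswind Energy Co. (R3): 60% × 10% × 70% × 30% = 1.26% of Talon Holdings Ltd.
Direct interest in Talon Holdings Ltd: 22%.
Chain via Vantage Mining NL → Ironwood Ventures LLC → Clearview Media Ltd (R3): 15% × 80% × 70% × 40% = 3.36% of Talon Holdings Ltd.
Aggregating (R2): 1.26% + 22% + 3.36% = 26.62%.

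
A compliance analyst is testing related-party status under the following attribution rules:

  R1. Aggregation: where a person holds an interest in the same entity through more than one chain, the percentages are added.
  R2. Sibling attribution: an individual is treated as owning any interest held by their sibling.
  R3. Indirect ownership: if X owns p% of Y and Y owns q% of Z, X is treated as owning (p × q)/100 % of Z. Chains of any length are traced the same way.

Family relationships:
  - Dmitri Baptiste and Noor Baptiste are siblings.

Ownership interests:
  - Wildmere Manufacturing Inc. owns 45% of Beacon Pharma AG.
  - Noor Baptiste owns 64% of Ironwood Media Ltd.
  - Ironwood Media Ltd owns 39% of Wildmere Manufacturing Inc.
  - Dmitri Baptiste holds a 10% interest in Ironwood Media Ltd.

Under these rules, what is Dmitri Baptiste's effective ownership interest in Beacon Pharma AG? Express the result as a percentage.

12.987%

By sibling attribution (R2), Dmitri Baptiste is treated as also owning Noor Baptiste's interest in Ironwood Media Ltd, giving 10% + 64% = 74%.
Chain via Ironwood Media Ltd → Wildmere Manufacturing Inc. (R3): 74% × 39% × 45% = 12.987% of Beacon Pharma AG.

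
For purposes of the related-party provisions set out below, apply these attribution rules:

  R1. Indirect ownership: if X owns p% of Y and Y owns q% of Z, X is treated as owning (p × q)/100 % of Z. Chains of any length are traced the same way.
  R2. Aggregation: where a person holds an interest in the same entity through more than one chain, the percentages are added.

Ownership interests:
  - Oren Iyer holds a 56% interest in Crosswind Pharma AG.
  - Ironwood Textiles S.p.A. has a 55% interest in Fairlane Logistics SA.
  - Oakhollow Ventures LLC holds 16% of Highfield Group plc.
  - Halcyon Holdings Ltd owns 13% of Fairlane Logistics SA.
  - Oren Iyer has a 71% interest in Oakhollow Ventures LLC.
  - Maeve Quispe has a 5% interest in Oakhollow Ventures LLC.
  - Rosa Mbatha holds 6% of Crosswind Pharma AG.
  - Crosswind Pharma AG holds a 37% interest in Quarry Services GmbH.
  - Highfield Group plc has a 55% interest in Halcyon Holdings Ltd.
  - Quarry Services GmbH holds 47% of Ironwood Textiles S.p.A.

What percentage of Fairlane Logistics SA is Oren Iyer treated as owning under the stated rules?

Chain via Crosswind Pharma AG → Quarry Services GmbH → Ironwood Textiles S.p.A. (R1): 56% × 37% × 47% × 55% = 5.35612% of Fairlane Logistics SA.
Chain via Oakhollow Ventures LLC → Highfield Group plc → Halcyon Holdings Ltd (R1): 71% × 16% × 55% × 13% = 0.81224% of Fairlane Logistics SA.
Aggregating (R2): 5.35612% + 0.81224% = 6.16836%.

6.16836%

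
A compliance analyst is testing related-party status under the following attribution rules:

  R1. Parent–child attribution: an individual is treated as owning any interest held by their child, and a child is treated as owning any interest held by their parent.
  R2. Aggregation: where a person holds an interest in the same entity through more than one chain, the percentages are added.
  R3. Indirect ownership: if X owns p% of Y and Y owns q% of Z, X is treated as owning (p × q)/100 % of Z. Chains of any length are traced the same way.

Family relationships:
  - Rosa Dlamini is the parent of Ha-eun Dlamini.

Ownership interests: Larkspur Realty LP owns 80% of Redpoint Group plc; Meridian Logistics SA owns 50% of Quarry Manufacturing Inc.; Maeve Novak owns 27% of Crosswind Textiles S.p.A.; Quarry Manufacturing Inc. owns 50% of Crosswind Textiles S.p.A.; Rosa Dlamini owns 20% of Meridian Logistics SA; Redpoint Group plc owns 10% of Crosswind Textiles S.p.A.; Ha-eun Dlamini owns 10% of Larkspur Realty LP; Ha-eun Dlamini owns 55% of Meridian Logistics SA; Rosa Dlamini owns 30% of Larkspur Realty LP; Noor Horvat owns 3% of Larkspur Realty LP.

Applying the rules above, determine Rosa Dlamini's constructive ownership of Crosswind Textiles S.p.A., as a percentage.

21.95%

By parent–child attribution (R1), Rosa Dlamini is treated as also owning Ha-eun Dlamini's interest in Larkspur Realty LP, giving 30% + 10% = 40%.
By parent–child attribution (R1), Rosa Dlamini is treated as also owning Ha-eun Dlamini's interest in Meridian Logistics SA, giving 20% + 55% = 75%.
Chain via Larkspur Realty LP → Redpoint Group plc (R3): 40% × 80% × 10% = 3.2% of Crosswind Textiles S.p.A.
Chain via Meridian Logistics SA → Quarry Manufacturing Inc. (R3): 75% × 50% × 50% = 18.75% of Crosswind Textiles S.p.A.
Aggregating (R2): 3.2% + 18.75% = 21.95%.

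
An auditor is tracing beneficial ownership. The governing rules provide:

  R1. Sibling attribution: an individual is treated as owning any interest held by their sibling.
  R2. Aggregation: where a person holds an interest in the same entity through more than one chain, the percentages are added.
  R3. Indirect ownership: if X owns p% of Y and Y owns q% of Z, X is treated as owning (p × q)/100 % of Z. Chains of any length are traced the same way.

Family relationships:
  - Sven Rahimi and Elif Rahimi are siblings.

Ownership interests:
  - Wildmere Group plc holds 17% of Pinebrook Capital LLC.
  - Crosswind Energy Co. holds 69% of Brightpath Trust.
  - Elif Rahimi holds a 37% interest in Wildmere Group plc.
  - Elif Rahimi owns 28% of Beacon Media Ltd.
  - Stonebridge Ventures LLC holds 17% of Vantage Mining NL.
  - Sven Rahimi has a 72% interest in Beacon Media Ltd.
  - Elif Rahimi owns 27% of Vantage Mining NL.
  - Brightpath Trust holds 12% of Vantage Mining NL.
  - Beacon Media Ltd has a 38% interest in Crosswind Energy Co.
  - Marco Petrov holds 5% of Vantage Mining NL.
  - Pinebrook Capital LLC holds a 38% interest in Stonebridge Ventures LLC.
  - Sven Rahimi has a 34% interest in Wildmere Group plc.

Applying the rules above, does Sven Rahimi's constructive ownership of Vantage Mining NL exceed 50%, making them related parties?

By sibling attribution (R1), Sven Rahimi is treated as also owning Elif Rahimi's interest in Beacon Media Ltd, giving 72% + 28% = 100%.
By sibling attribution (R1), Sven Rahimi is treated as also owning Elif Rahimi's interest in Wildmere Group plc, giving 34% + 37% = 71%.
By sibling attribution (R1), Sven Rahimi is treated as owning Elif Rahimi's 27% interest in Vantage Mining NL.
Chain via Beacon Media Ltd → Crosswind Energy Co. → Brightpath Trust (R3): 100% × 38% × 69% × 12% = 3.1464% of Vantage Mining NL.
Chain via Wildmere Group plc → Pinebrook Capital LLC → Stonebridge Ventures LLC (R3): 71% × 17% × 38% × 17% = 0.779722% of Vantage Mining NL.
Direct interest in Vantage Mining NL: 27%.
Aggregating (R2): 3.1464% + 0.779722% + 27% = 30.926122%.
30.926122% does not exceed the 50% threshold, so Sven is not a related party to Vantage Mining NL.

No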